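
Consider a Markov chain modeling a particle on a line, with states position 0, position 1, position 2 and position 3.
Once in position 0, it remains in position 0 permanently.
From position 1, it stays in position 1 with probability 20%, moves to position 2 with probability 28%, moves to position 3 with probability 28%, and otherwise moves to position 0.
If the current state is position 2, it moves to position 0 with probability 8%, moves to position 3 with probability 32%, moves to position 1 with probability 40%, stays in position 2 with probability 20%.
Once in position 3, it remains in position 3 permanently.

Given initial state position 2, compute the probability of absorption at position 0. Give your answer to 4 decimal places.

Let h(s) be the probability of absorption at position 0 starting from transient state s. Then h(position 0) = 1 and h(position 3) = 0. By first-step analysis:
h(position 1) = 0.24·1 + 0.2·h(position 1) + 0.28·h(position 2) + 0.28·0
h(position 2) = 0.08·1 + 0.4·h(position 1) + 0.2·h(position 2) + 0.32·0
Solving: h(position 1) = 0.4061, h(position 2) = 0.3030.
Starting from position 2, the probability is 0.3030.

0.3030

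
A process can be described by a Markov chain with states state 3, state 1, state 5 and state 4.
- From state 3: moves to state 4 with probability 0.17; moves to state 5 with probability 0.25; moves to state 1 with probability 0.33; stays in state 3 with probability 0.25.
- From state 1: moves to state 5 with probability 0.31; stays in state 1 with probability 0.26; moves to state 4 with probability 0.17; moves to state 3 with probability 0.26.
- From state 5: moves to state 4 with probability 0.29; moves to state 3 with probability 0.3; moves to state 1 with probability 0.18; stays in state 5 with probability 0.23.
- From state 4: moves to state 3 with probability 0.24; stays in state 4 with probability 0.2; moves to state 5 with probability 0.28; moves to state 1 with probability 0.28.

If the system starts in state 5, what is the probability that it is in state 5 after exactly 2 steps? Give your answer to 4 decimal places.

0.2649

Propagate the distribution vector 2 steps from state 5.
After 0 steps: (0.0000, 0.0000, 1.0000, 0.0000)
After 1 step: (0.3000, 0.1800, 0.2300, 0.2900)
After 2 steps: (0.2604, 0.2684, 0.2649, 0.2063)
P(in state 5 after 2 steps) = 0.2649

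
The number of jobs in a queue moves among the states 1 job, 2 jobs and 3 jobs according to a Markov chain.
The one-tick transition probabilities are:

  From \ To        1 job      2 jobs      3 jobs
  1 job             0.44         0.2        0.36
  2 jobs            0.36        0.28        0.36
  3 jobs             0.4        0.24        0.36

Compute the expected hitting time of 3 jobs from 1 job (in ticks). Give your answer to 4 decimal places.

2.7778

Let t(s) be the expected number of ticks to first reach 3 jobs from state s, with t(3 jobs) = 0. Conditioning on the first tick:
t(1 job) = 1 + 0.44·t(1 job) + 0.2·t(2 jobs)
t(2 jobs) = 1 + 0.36·t(1 job) + 0.28·t(2 jobs)
Solving: t(1 job) = 2.7778, t(2 jobs) = 2.7778.
Expected ticks from 1 job to 3 jobs: 2.7778.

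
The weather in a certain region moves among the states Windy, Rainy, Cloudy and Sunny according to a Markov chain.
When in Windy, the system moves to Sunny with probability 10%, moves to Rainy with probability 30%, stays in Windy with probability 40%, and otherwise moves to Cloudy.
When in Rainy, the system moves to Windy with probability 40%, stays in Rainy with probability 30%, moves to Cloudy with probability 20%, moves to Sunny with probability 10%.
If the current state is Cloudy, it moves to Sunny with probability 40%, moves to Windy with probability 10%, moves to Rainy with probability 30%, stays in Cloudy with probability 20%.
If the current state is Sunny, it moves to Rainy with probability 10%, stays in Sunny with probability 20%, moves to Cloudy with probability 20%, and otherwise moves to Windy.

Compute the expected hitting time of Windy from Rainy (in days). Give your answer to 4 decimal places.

2.7950

Let t(s) be the expected number of days to first reach Windy from state s, with t(Windy) = 0. Conditioning on the first day:
t(Rainy) = 1 + 0.3·t(Rainy) + 0.2·t(Cloudy) + 0.1·t(Sunny)
t(Cloudy) = 1 + 0.3·t(Rainy) + 0.2·t(Cloudy) + 0.4·t(Sunny)
t(Sunny) = 1 + 0.1·t(Rainy) + 0.2·t(Cloudy) + 0.2·t(Sunny)
Solving: t(Rainy) = 2.7950, t(Cloudy) = 3.5404, t(Sunny) = 2.4845.
Expected days from Rainy to Windy: 2.7950.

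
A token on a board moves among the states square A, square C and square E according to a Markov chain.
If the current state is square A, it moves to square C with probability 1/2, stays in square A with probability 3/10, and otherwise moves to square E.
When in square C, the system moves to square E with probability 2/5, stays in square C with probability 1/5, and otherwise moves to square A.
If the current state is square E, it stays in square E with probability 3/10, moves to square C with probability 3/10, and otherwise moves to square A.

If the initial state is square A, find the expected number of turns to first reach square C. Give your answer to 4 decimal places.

Let t(s) be the expected number of turns to first reach square C from state s, with t(square C) = 0. Conditioning on the first turn:
t(square A) = 1 + 0.3·t(square A) + 0.2·t(square E)
t(square E) = 1 + 0.4·t(square A) + 0.3·t(square E)
Solving: t(square A) = 2.1951, t(square E) = 2.6829.
Expected turns from square A to square C: 2.1951.

2.1951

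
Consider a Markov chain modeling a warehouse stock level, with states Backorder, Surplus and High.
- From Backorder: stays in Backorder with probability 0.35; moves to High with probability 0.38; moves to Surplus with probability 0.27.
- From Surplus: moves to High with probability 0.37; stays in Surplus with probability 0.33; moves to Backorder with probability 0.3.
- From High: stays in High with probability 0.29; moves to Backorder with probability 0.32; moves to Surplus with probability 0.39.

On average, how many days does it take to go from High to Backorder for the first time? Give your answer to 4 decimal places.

Let t(s) be the expected number of days to first reach Backorder from state s, with t(Backorder) = 0. Conditioning on the first day:
t(Surplus) = 1 + 0.33·t(Surplus) + 0.37·t(High)
t(High) = 1 + 0.39·t(Surplus) + 0.29·t(High)
Solving: t(Surplus) = 3.2589, t(High) = 3.1986.
Expected days from High to Backorder: 3.1986.

3.1986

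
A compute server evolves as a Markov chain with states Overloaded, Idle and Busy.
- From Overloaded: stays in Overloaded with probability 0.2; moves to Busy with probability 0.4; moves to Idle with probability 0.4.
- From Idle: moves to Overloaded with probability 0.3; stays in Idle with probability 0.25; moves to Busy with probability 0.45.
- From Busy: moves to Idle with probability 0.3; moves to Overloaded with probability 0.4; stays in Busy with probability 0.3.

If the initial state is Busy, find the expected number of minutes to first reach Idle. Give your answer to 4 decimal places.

Let t(s) be the expected number of minutes to first reach Idle from state s, with t(Idle) = 0. Conditioning on the first minute:
t(Overloaded) = 1 + 0.2·t(Overloaded) + 0.4·t(Busy)
t(Busy) = 1 + 0.4·t(Overloaded) + 0.3·t(Busy)
Solving: t(Overloaded) = 2.7500, t(Busy) = 3.0000.
Expected minutes from Busy to Idle: 3.0000.

3.0000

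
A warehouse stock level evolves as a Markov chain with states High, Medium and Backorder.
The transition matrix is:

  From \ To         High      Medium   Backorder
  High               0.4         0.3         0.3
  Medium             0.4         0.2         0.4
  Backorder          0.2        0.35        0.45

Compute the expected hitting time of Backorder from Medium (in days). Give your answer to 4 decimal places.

Let t(s) be the expected number of days to first reach Backorder from state s, with t(Backorder) = 0. Conditioning on the first day:
t(High) = 1 + 0.4·t(High) + 0.3·t(Medium)
t(Medium) = 1 + 0.4·t(High) + 0.2·t(Medium)
Solving: t(High) = 3.0556, t(Medium) = 2.7778.
Expected days from Medium to Backorder: 2.7778.

2.7778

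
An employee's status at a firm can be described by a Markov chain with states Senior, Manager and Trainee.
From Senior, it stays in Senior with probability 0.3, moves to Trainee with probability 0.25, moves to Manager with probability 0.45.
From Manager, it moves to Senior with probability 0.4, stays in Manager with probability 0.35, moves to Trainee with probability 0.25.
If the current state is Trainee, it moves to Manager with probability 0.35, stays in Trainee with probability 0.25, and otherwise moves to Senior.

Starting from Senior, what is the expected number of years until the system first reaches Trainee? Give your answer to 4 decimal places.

Let t(s) be the expected number of years to first reach Trainee from state s, with t(Trainee) = 0. Conditioning on the first year:
t(Senior) = 1 + 0.3·t(Senior) + 0.45·t(Manager)
t(Manager) = 1 + 0.4·t(Senior) + 0.35·t(Manager)
Solving: t(Senior) = 4.0000, t(Manager) = 4.0000.
Expected years from Senior to Trainee: 4.0000.

4.0000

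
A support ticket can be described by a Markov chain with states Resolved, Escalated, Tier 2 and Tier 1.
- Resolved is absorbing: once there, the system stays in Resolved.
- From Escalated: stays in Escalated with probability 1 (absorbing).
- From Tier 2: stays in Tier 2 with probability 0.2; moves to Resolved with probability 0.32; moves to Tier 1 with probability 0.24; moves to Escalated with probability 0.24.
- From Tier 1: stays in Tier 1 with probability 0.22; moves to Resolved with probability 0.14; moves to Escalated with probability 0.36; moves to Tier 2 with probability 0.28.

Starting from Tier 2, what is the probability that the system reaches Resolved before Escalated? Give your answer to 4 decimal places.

0.5086

Let h(s) be the probability of absorption at Resolved starting from transient state s. Then h(Resolved) = 1 and h(Escalated) = 0. By first-step analysis:
h(Tier 2) = 0.32·1 + 0.24·0 + 0.2·h(Tier 2) + 0.24·h(Tier 1)
h(Tier 1) = 0.14·1 + 0.36·0 + 0.28·h(Tier 2) + 0.22·h(Tier 1)
Solving: h(Tier 2) = 0.5086, h(Tier 1) = 0.3621.
Starting from Tier 2, the probability is 0.5086.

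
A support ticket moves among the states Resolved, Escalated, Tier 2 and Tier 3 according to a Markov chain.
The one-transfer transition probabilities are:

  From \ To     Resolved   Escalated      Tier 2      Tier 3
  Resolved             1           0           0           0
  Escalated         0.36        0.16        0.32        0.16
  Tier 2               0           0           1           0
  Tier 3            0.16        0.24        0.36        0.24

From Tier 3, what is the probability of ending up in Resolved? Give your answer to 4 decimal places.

0.3680

Let h(s) be the probability of absorption at Resolved starting from transient state s. Then h(Resolved) = 1 and h(Tier 2) = 0. By first-step analysis:
h(Escalated) = 0.36·1 + 0.16·h(Escalated) + 0.32·0 + 0.16·h(Tier 3)
h(Tier 3) = 0.16·1 + 0.24·h(Escalated) + 0.36·0 + 0.24·h(Tier 3)
Solving: h(Escalated) = 0.4987, h(Tier 3) = 0.3680.
Starting from Tier 3, the probability is 0.3680.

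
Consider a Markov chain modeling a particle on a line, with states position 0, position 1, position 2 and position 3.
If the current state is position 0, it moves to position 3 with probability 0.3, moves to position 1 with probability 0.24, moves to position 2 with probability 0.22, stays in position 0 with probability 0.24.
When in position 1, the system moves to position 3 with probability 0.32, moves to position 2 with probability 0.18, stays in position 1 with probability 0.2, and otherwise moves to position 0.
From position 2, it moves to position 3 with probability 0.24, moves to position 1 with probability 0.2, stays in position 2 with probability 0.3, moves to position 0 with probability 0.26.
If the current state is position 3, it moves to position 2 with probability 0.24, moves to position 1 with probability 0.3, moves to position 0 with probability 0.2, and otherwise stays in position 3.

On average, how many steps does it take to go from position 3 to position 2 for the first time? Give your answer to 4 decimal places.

Let t(s) be the expected number of steps to first reach position 2 from state s, with t(position 2) = 0. Conditioning on the first step:
t(position 0) = 1 + 0.24·t(position 0) + 0.24·t(position 1) + 0.3·t(position 3)
t(position 1) = 1 + 0.3·t(position 0) + 0.2·t(position 1) + 0.32·t(position 3)
t(position 3) = 1 + 0.2·t(position 0) + 0.3·t(position 1) + 0.26·t(position 3)
Solving: t(position 0) = 4.6306, t(position 1) = 4.8071, t(position 3) = 4.5517.
Expected steps from position 3 to position 2: 4.5517.

4.5517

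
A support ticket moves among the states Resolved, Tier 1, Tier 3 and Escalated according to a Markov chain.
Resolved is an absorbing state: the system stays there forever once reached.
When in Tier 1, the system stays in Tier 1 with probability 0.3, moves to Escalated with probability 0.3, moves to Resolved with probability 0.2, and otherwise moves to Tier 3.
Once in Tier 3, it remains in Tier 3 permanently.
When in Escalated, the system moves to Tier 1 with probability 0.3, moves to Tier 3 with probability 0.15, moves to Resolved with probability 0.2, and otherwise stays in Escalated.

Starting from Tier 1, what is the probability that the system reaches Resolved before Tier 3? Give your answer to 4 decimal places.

Let h(s) be the probability of absorption at Resolved starting from transient state s. Then h(Resolved) = 1 and h(Tier 3) = 0. By first-step analysis:
h(Tier 1) = 0.2·1 + 0.3·h(Tier 1) + 0.2·0 + 0.3·h(Escalated)
h(Escalated) = 0.2·1 + 0.3·h(Tier 1) + 0.15·0 + 0.35·h(Escalated)
Solving: h(Tier 1) = 0.5205, h(Escalated) = 0.5479.
Starting from Tier 1, the probability is 0.5205.

0.5205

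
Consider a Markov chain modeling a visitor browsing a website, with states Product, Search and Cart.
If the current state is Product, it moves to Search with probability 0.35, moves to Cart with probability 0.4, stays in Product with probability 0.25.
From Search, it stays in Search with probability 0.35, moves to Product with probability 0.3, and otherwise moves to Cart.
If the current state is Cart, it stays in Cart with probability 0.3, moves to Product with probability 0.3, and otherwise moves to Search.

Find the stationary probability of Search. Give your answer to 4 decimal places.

Let the stationary distribution be π with π = πP and π_1 + π_2 + π_3 = 1.
π_1 = 0.25·π_1 + 0.3·π_2 + 0.3·π_3
π_2 = 0.35·π_1 + 0.35·π_2 + 0.4·π_3
Solving with the normalization constraint gives π = (0.2857, 0.3673, 0.3469).
So the stationary probability of Search is 0.3673.

0.3673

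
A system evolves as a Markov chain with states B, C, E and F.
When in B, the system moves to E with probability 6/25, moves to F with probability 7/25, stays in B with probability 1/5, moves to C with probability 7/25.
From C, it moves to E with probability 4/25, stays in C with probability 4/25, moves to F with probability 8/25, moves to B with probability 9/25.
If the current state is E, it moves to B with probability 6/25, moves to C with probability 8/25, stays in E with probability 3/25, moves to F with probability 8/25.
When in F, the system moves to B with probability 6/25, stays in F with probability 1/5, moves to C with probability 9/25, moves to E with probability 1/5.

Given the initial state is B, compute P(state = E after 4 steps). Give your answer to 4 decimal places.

Propagate the distribution vector 4 steps from B.
After 0 steps: (1.0000, 0.0000, 0.0000, 0.0000)
After 1 step: (0.2000, 0.2800, 0.2400, 0.2800)
After 2 steps: (0.2656, 0.2784, 0.1776, 0.2784)
After 3 steps: (0.2628, 0.2760, 0.1853, 0.2760)
After 4 steps: (0.2626, 0.2764, 0.1847, 0.2764)
P(in E after 4 steps) = 0.1847

0.1847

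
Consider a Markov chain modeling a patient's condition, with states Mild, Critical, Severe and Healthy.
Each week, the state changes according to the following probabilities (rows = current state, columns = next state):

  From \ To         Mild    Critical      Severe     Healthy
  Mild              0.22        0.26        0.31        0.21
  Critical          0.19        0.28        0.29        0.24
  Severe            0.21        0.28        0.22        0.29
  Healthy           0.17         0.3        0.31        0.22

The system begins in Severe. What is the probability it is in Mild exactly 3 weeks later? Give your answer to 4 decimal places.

0.1968

Propagate the distribution vector 3 weeks from Severe.
After 0 weeks: (0.0000, 0.0000, 1.0000, 0.0000)
After 1 week: (0.2100, 0.2800, 0.2200, 0.2900)
After 2 weeks: (0.1949, 0.2816, 0.2846, 0.2389)
After 3 weeks: (0.1968, 0.2809, 0.2788, 0.2436)
P(in Mild after 3 weeks) = 0.1968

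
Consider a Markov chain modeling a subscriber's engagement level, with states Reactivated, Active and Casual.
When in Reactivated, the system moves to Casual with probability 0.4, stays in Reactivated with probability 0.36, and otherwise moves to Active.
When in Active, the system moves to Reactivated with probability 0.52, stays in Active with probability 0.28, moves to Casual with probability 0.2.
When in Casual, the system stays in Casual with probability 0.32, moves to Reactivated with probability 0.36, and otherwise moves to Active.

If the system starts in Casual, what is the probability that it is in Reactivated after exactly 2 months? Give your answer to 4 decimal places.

Sum over the intermediate state after 1 month:
P = P(Casual→Reactivated)·P(Reactivated→Reactivated) + P(Casual→Active)·P(Active→Reactivated) + P(Casual→Casual)·P(Casual→Reactivated)
  = 0.36×0.36 + 0.32×0.52 + 0.32×0.36
  = 0.1296 + 0.1664 + 0.1152 = 0.4112

0.4112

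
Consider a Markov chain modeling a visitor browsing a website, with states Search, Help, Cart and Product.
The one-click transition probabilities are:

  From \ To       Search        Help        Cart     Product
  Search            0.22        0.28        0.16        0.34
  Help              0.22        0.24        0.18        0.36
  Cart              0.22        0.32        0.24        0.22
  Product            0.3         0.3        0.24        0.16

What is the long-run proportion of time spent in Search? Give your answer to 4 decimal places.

0.2418

Let the stationary distribution be π with π = πP and π_1 + π_2 + π_3 + π_4 = 1.
π_1 = 0.22·π_1 + 0.22·π_2 + 0.22·π_3 + 0.3·π_4
π_2 = 0.28·π_1 + 0.24·π_2 + 0.32·π_3 + 0.3·π_4
π_3 = 0.16·π_1 + 0.18·π_2 + 0.24·π_3 + 0.24·π_4
Solving with the normalization constraint gives π = (0.2418, 0.2823, 0.2037, 0.2722).
So the stationary probability of Search is 0.2418.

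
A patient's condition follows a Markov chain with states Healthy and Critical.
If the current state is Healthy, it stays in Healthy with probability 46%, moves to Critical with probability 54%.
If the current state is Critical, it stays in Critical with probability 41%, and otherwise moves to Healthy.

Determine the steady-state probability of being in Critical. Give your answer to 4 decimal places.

Let the stationary distribution be π with π = πP and π_1 + π_2 = 1.
π_1 = 0.46·π_1 + 0.59·π_2
Solving with the normalization constraint gives π = (0.5221, 0.4779).
So the stationary probability of Critical is 0.4779.

0.4779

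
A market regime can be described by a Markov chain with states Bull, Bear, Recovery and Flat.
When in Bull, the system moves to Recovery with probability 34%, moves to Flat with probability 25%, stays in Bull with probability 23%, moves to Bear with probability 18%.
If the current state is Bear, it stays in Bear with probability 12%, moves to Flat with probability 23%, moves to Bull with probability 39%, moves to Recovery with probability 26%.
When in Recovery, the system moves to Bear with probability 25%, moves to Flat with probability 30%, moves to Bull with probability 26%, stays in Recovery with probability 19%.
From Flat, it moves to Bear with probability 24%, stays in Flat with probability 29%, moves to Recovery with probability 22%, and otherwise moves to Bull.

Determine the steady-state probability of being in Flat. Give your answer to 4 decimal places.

Let the stationary distribution be π with π = πP and π_1 + π_2 + π_3 + π_4 = 1.
π_1 = 0.23·π_1 + 0.39·π_2 + 0.26·π_3 + 0.25·π_4
π_2 = 0.18·π_1 + 0.12·π_2 + 0.25·π_3 + 0.24·π_4
π_3 = 0.34·π_1 + 0.26·π_2 + 0.19·π_3 + 0.22·π_4
Solving with the normalization constraint gives π = (0.2753, 0.2018, 0.2535, 0.2694).
So the stationary probability of Flat is 0.2694.

0.2694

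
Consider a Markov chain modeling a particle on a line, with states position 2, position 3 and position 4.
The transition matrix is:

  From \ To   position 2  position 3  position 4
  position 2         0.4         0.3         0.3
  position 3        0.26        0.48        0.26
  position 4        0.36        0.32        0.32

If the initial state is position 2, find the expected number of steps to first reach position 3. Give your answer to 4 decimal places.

3.2667

Let t(s) be the expected number of steps to first reach position 3 from state s, with t(position 3) = 0. Conditioning on the first step:
t(position 2) = 1 + 0.4·t(position 2) + 0.3·t(position 4)
t(position 4) = 1 + 0.36·t(position 2) + 0.32·t(position 4)
Solving: t(position 2) = 3.2667, t(position 4) = 3.2000.
Expected steps from position 2 to position 3: 3.2667.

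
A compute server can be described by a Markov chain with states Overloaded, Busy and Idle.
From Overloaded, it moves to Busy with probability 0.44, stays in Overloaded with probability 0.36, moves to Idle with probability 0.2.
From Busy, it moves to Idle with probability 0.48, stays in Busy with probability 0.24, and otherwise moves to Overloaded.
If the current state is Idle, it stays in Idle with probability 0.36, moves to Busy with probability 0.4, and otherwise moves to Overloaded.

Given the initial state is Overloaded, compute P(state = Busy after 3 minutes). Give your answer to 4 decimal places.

Propagate the distribution vector 3 minutes from Overloaded.
After 0 minutes: (1.0000, 0.0000, 0.0000)
After 1 minute: (0.3600, 0.4400, 0.2000)
After 2 minutes: (0.3008, 0.3440, 0.3552)
After 3 minutes: (0.2899, 0.3570, 0.3532)
P(in Busy after 3 minutes) = 0.3570

0.3570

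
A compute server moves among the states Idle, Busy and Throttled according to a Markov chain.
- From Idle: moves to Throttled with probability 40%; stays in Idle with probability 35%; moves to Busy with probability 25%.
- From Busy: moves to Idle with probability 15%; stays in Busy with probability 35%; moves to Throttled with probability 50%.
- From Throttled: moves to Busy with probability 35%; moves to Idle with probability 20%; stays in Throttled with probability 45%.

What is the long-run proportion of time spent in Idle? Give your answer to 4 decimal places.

Let the stationary distribution be π with π = πP and π_1 + π_2 + π_3 = 1.
π_1 = 0.35·π_1 + 0.15·π_2 + 0.2·π_3
π_2 = 0.25·π_1 + 0.35·π_2 + 0.35·π_3
Solving with the normalization constraint gives π = (0.2160, 0.3284, 0.4556).
So the stationary probability of Idle is 0.2160.

0.2160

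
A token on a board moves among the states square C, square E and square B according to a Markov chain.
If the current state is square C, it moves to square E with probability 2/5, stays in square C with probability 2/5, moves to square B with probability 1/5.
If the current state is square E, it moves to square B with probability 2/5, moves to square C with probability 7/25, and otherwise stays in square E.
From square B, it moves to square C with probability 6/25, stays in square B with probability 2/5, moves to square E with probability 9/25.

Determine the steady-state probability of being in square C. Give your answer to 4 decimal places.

Let the stationary distribution be π with π = πP and π_1 + π_2 + π_3 = 1.
π_1 = 0.4·π_1 + 0.28·π_2 + 0.24·π_3
π_2 = 0.4·π_1 + 0.32·π_2 + 0.36·π_3
Solving with the normalization constraint gives π = (0.3028, 0.3578, 0.3394).
So the stationary probability of square C is 0.3028.

0.3028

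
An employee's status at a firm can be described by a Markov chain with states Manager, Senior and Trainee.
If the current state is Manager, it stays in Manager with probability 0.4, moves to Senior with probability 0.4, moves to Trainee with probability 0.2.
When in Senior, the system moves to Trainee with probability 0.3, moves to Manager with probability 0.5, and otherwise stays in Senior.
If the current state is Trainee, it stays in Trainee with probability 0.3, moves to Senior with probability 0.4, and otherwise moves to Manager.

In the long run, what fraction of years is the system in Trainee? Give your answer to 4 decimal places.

0.2593

Let the stationary distribution be π with π = πP and π_1 + π_2 + π_3 = 1.
π_1 = 0.4·π_1 + 0.5·π_2 + 0.3·π_3
π_2 = 0.4·π_1 + 0.2·π_2 + 0.4·π_3
Solving with the normalization constraint gives π = (0.4074, 0.3333, 0.2593).
So the stationary probability of Trainee is 0.2593.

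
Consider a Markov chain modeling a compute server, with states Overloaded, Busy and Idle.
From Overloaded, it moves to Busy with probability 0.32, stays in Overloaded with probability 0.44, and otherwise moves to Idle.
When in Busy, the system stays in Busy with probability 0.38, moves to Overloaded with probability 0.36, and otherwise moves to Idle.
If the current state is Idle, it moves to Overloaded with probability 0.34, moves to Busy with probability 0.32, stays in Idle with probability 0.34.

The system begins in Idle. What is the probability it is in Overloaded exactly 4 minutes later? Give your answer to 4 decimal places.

Propagate the distribution vector 4 minutes from Idle.
After 0 minutes: (0.0000, 0.0000, 1.0000)
After 1 minute: (0.3400, 0.3200, 0.3400)
After 2 minutes: (0.3804, 0.3392, 0.2804)
After 3 minutes: (0.3848, 0.3404, 0.2748)
After 4 minutes: (0.3853, 0.3404, 0.2743)
P(in Overloaded after 4 minutes) = 0.3853

0.3853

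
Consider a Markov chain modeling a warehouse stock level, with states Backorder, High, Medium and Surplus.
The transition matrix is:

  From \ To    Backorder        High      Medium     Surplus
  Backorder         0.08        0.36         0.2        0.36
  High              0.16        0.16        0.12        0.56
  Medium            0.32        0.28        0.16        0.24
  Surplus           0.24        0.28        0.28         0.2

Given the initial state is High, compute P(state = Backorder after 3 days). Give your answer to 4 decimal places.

Propagate the distribution vector 3 days from High.
After 0 days: (0.0000, 1.0000, 0.0000, 0.0000)
After 1 day: (0.1600, 0.1600, 0.1200, 0.5600)
After 2 days: (0.2112, 0.2736, 0.2272, 0.2880)
After 3 days: (0.2025, 0.2641, 0.1921, 0.3414)
P(in Backorder after 3 days) = 0.2025

0.2025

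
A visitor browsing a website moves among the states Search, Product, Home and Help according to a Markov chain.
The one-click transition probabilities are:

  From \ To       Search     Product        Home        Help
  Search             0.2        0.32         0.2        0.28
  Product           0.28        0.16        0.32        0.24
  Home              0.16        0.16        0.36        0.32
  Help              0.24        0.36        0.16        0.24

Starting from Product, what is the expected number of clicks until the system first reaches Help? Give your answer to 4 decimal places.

Let t(s) be the expected number of clicks to first reach Help from state s, with t(Help) = 0. Conditioning on the first click:
t(Search) = 1 + 0.2·t(Search) + 0.32·t(Product) + 0.2·t(Home)
t(Product) = 1 + 0.28·t(Search) + 0.16·t(Product) + 0.32·t(Home)
t(Home) = 1 + 0.16·t(Search) + 0.16·t(Product) + 0.36·t(Home)
Solving: t(Search) = 3.5543, t(Product) = 3.6573, t(Home) = 3.3654.
Expected clicks from Product to Help: 3.6573.

3.6573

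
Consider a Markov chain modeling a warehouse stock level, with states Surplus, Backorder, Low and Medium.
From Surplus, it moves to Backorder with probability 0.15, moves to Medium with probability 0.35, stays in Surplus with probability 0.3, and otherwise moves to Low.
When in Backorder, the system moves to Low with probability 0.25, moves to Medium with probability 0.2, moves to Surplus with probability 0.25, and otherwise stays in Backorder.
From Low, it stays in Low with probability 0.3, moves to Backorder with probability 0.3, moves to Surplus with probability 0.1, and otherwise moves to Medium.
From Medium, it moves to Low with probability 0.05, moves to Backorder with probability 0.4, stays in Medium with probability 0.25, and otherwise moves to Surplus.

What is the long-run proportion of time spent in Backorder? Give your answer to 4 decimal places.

Let the stationary distribution be π with π = πP and π_1 + π_2 + π_3 + π_4 = 1.
π_1 = 0.3·π_1 + 0.25·π_2 + 0.1·π_3 + 0.3·π_4
π_2 = 0.15·π_1 + 0.3·π_2 + 0.3·π_3 + 0.4·π_4
π_3 = 0.2·π_1 + 0.25·π_2 + 0.3·π_3 + 0.05·π_4
Solving with the normalization constraint gives π = (0.2468, 0.2900, 0.1934, 0.2699).
So the stationary probability of Backorder is 0.2900.

0.2900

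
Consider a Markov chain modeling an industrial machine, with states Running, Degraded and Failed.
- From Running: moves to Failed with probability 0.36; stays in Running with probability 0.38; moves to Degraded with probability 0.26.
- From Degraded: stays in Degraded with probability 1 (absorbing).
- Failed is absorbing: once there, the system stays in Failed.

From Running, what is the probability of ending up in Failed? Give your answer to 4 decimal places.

0.5806

Let h(s) be the probability of absorption at Failed starting from transient state s. Then h(Failed) = 1 and h(Degraded) = 0. By first-step analysis:
h(Running) = 0.38·h(Running) + 0.26·0 + 0.36·1
Solving: h(Running) = 0.5806.
Starting from Running, the probability is 0.5806.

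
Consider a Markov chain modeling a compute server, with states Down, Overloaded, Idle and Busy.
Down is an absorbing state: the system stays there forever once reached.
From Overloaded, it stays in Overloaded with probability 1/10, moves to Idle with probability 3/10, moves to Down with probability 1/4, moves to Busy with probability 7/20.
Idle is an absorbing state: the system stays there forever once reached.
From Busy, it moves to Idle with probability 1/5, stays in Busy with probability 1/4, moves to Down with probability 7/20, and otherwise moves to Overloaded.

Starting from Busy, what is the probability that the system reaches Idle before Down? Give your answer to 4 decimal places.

Let h(s) be the probability of absorption at Idle starting from transient state s. Then h(Idle) = 1 and h(Down) = 0. By first-step analysis:
h(Overloaded) = 0.25·0 + 0.1·h(Overloaded) + 0.3·1 + 0.35·h(Busy)
h(Busy) = 0.35·0 + 0.2·h(Overloaded) + 0.2·1 + 0.25·h(Busy)
Solving: h(Overloaded) = 0.4876, h(Busy) = 0.3967.
Starting from Busy, the probability is 0.3967.

0.3967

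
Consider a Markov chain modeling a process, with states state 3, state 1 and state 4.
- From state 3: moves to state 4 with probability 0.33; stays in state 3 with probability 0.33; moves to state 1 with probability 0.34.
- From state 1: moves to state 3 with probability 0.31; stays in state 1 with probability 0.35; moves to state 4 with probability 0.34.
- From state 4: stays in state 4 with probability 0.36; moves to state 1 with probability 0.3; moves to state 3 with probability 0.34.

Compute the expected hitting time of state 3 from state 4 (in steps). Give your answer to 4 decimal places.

Let t(s) be the expected number of steps to first reach state 3 from state s, with t(state 3) = 0. Conditioning on the first step:
t(state 1) = 1 + 0.35·t(state 1) + 0.34·t(state 4)
t(state 4) = 1 + 0.3·t(state 1) + 0.36·t(state 4)
Solving: t(state 1) = 3.1210, t(state 4) = 3.0255.
Expected steps from state 4 to state 3: 3.0255.

3.0255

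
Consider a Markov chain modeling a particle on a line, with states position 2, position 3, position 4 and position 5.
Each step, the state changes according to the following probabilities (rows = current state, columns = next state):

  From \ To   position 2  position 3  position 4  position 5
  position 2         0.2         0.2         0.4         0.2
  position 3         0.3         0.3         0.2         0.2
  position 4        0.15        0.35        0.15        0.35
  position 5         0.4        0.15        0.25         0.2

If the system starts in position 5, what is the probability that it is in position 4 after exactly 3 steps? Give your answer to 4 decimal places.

0.2465

Propagate the distribution vector 3 steps from position 5.
After 0 steps: (0.0000, 0.0000, 0.0000, 1.0000)
After 1 step: (0.4000, 0.1500, 0.2500, 0.2000)
After 2 steps: (0.2425, 0.2425, 0.2775, 0.2375)
After 3 steps: (0.2579, 0.2540, 0.2465, 0.2416)
P(in position 4 after 3 steps) = 0.2465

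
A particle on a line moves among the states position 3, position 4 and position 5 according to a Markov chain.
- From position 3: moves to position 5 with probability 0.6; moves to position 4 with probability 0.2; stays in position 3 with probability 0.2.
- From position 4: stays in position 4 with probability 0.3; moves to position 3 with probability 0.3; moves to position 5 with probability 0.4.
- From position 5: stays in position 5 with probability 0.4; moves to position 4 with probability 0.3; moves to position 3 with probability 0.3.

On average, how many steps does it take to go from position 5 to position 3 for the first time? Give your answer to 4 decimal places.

Let t(s) be the expected number of steps to first reach position 3 from state s, with t(position 3) = 0. Conditioning on the first step:
t(position 4) = 1 + 0.3·t(position 4) + 0.4·t(position 5)
t(position 5) = 1 + 0.3·t(position 4) + 0.4·t(position 5)
Solving: t(position 4) = 3.3333, t(position 5) = 3.3333.
Expected steps from position 5 to position 3: 3.3333.

3.3333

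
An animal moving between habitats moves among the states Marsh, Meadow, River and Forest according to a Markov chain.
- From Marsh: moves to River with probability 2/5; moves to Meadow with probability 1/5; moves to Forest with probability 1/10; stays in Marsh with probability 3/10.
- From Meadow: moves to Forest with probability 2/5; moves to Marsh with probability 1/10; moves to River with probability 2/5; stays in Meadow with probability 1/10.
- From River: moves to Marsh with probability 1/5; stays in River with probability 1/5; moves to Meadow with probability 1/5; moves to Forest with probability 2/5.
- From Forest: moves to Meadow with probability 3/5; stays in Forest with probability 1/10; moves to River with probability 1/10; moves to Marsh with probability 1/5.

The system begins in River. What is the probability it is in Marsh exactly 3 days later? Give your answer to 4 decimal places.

Propagate the distribution vector 3 days from River.
After 0 days: (0.0000, 0.0000, 1.0000, 0.0000)
After 1 day: (0.2000, 0.2000, 0.2000, 0.4000)
After 2 days: (0.2000, 0.3400, 0.2400, 0.2200)
After 3 days: (0.1860, 0.2540, 0.2860, 0.2740)
P(in Marsh after 3 days) = 0.1860

0.1860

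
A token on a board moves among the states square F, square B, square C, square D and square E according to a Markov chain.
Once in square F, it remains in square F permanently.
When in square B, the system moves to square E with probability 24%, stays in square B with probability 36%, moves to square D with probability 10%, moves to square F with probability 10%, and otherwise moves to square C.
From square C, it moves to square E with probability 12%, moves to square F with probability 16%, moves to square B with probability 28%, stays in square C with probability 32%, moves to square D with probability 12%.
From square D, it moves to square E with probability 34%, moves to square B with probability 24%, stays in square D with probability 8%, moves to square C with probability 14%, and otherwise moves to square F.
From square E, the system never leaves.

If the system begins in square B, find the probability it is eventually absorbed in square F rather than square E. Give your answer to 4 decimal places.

0.3555

Let h(s) be the probability of absorption at square F starting from transient state s. Then h(square F) = 1 and h(square E) = 0. By first-step analysis:
h(square B) = 0.1·1 + 0.36·h(square B) + 0.2·h(square C) + 0.1·h(square D) + 0.24·0
h(square C) = 0.16·1 + 0.28·h(square B) + 0.32·h(square C) + 0.12·h(square D) + 0.12·0
h(square D) = 0.2·1 + 0.24·h(square B) + 0.14·h(square C) + 0.08·h(square D) + 0.34·0
Solving: h(square B) = 0.3555, h(square C) = 0.4485, h(square D) = 0.3784.
Starting from square B, the probability is 0.3555.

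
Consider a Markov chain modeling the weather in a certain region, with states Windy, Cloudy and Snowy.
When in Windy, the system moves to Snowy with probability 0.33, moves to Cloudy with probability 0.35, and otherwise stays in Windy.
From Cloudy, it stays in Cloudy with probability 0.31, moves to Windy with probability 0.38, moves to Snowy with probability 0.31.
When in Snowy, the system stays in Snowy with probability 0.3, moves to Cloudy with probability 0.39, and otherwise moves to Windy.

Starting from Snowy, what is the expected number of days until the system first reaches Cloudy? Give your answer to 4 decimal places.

Let t(s) be the expected number of days to first reach Cloudy from state s, with t(Cloudy) = 0. Conditioning on the first day:
t(Windy) = 1 + 0.32·t(Windy) + 0.33·t(Snowy)
t(Snowy) = 1 + 0.31·t(Windy) + 0.3·t(Snowy)
Solving: t(Windy) = 2.7562, t(Snowy) = 2.6492.
Expected days from Snowy to Cloudy: 2.6492.

2.6492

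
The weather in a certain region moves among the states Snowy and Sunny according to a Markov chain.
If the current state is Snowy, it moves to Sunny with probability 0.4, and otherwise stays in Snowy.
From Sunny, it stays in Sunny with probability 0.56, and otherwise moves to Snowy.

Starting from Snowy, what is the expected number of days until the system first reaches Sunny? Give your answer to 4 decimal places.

2.5000

Let t(s) be the expected number of days to first reach Sunny from state s, with t(Sunny) = 0. Conditioning on the first day:
t(Snowy) = 1 + 0.6·t(Snowy)
Solving: t(Snowy) = 2.5000.
Expected days from Snowy to Sunny: 2.5000.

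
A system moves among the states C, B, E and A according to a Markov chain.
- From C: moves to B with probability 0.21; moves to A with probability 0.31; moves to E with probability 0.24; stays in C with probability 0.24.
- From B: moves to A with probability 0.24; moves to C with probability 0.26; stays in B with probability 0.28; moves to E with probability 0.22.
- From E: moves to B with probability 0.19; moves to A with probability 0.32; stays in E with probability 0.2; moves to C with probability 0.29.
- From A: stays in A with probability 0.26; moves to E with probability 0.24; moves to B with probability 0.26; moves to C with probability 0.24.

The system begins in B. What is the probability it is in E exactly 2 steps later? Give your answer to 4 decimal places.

0.2256

Propagate the distribution vector 2 steps from B.
After 0 steps: (0.0000, 1.0000, 0.0000, 0.0000)
After 1 step: (0.2600, 0.2800, 0.2200, 0.2400)
After 2 steps: (0.2566, 0.2372, 0.2256, 0.2806)
P(in E after 2 steps) = 0.2256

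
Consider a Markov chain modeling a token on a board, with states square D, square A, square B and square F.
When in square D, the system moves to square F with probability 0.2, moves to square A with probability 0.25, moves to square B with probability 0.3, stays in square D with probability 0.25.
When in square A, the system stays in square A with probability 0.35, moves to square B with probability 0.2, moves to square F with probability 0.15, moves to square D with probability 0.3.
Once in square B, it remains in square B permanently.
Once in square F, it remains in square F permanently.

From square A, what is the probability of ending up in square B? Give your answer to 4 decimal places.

0.5818

Let h(s) be the probability of absorption at square B starting from transient state s. Then h(square B) = 1 and h(square F) = 0. By first-step analysis:
h(square D) = 0.25·h(square D) + 0.25·h(square A) + 0.3·1 + 0.2·0
h(square A) = 0.3·h(square D) + 0.35·h(square A) + 0.2·1 + 0.15·0
Solving: h(square D) = 0.5939, h(square A) = 0.5818.
Starting from square A, the probability is 0.5818.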